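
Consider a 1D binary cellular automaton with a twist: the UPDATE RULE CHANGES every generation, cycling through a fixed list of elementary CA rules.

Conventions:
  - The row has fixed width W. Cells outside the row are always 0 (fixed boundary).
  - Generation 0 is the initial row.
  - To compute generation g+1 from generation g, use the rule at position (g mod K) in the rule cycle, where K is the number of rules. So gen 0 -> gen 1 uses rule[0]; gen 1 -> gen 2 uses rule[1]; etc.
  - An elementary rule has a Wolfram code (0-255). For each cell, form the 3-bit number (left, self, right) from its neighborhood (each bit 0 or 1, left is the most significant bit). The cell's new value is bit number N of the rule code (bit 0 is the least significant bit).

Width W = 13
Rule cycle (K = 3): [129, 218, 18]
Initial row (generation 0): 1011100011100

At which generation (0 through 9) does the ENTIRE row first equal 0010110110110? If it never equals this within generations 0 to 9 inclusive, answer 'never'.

Gen 0: 1011100011100
Gen 1 (rule 129): 0001001001001
Gen 2 (rule 218): 0010110110110
Gen 3 (rule 18): 0100000000001
Gen 4 (rule 129): 0001111111100
Gen 5 (rule 218): 0011111111110
Gen 6 (rule 18): 0100000000001
Gen 7 (rule 129): 0001111111100
Gen 8 (rule 218): 0011111111110
Gen 9 (rule 18): 0100000000001

Answer: 2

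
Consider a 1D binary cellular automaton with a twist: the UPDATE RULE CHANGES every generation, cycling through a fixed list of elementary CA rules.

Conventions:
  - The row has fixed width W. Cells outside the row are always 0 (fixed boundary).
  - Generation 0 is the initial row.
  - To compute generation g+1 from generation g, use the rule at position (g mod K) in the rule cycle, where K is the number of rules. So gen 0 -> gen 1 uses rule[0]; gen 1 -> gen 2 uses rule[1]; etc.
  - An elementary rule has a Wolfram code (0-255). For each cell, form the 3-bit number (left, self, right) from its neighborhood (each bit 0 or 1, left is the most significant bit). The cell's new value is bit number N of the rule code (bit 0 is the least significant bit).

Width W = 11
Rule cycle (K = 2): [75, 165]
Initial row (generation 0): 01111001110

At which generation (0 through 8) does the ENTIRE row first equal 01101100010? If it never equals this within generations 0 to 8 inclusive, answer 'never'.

Gen 0: 01111001110
Gen 1 (rule 75): 11001011010
Gen 2 (rule 165): 00001100110
Gen 3 (rule 75): 11111101110
Gen 4 (rule 165): 01111010100
Gen 5 (rule 75): 11001000001
Gen 6 (rule 165): 00001011101
Gen 7 (rule 75): 11110010100
Gen 8 (rule 165): 01100011101

Answer: never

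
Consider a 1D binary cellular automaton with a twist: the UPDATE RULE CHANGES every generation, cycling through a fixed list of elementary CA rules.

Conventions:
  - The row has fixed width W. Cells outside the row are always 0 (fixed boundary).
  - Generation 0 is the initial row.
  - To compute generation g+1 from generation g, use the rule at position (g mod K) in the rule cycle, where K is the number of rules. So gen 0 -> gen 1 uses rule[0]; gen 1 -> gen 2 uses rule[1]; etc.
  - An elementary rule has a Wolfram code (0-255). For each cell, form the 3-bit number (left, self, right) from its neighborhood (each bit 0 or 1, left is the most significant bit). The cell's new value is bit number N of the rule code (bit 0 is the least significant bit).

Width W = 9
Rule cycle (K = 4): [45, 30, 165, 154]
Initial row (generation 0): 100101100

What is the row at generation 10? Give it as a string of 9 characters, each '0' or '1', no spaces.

Gen 0: 100101100
Gen 1 (rule 45): 100111001
Gen 2 (rule 30): 111100111
Gen 3 (rule 165): 011000010
Gen 4 (rule 154): 110100101
Gen 5 (rule 45): 101100111
Gen 6 (rule 30): 101011100
Gen 7 (rule 165): 111101001
Gen 8 (rule 154): 111000110
Gen 9 (rule 45): 100010100
Gen 10 (rule 30): 110110110

Answer: 110110110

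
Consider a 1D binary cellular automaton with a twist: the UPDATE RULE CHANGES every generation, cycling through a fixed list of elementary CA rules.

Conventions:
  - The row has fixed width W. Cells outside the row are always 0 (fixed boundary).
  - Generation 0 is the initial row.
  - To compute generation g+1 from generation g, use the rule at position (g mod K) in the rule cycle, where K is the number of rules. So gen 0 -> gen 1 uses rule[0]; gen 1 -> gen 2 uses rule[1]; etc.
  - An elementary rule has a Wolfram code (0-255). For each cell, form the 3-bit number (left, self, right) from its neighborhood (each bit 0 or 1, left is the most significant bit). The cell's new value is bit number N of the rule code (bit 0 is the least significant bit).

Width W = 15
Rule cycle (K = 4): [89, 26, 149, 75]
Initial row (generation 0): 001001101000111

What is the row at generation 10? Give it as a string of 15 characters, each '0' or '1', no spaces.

Answer: 010001011100000

Derivation:
Gen 0: 001001101000111
Gen 1 (rule 89): 100101100110101
Gen 2 (rule 26): 011001011100000
Gen 3 (rule 149): 000101001011111
Gen 4 (rule 75): 111000010010001
Gen 5 (rule 89): 101111001001100
Gen 6 (rule 26): 001000110111010
Gen 7 (rule 149): 101110000010011
Gen 8 (rule 75): 001010111100111
Gen 9 (rule 89): 100000100110101
Gen 10 (rule 26): 010001011100000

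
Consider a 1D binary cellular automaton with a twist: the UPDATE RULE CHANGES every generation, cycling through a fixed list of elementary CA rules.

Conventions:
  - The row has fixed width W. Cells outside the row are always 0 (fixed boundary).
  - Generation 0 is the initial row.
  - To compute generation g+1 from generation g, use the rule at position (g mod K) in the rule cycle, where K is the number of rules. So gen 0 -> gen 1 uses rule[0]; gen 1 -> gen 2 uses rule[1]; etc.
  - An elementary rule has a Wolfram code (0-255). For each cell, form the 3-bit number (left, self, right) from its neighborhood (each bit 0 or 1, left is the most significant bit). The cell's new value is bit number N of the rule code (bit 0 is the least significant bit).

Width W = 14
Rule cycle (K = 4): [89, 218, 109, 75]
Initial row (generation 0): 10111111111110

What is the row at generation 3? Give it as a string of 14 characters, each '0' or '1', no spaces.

Answer: 01110111110101

Derivation:
Gen 0: 10111111111110
Gen 1 (rule 89): 00100000000011
Gen 2 (rule 218): 01010000000111
Gen 3 (rule 109): 01110111110101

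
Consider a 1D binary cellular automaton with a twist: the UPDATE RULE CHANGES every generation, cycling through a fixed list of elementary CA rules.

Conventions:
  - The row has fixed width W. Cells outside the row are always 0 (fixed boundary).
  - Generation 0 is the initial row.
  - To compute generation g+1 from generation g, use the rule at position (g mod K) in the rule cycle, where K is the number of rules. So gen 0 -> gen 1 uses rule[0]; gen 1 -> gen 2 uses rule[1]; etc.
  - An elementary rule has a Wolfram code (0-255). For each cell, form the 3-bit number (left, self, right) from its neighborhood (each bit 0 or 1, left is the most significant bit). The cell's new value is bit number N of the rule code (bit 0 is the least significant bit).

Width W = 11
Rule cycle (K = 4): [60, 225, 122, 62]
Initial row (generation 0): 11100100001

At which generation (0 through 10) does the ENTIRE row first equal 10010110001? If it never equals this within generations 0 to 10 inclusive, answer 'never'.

Gen 0: 11100100001
Gen 1 (rule 60): 10010110001
Gen 2 (rule 225): 00001010100
Gen 3 (rule 122): 00010101010
Gen 4 (rule 62): 00111111111
Gen 5 (rule 60): 00100000000
Gen 6 (rule 225): 10001111111
Gen 7 (rule 122): 01011000001
Gen 8 (rule 62): 11110100011
Gen 9 (rule 60): 10001110010
Gen 10 (rule 225): 00100110000

Answer: 1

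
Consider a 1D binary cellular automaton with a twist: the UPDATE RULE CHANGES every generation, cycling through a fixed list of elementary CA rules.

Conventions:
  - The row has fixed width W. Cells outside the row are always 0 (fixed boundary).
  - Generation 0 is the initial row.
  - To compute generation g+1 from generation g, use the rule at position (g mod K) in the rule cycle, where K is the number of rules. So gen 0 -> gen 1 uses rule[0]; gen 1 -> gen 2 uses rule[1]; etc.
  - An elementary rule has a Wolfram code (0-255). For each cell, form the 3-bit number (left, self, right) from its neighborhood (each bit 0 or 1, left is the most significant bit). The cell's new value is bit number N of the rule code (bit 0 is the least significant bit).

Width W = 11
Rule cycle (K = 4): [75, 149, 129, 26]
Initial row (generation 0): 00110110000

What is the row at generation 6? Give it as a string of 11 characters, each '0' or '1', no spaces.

Answer: 01110000101

Derivation:
Gen 0: 00110110000
Gen 1 (rule 75): 11110110111
Gen 2 (rule 149): 01100000010
Gen 3 (rule 129): 00001111000
Gen 4 (rule 26): 00011000100
Gen 5 (rule 75): 11111011001
Gen 6 (rule 149): 01110000101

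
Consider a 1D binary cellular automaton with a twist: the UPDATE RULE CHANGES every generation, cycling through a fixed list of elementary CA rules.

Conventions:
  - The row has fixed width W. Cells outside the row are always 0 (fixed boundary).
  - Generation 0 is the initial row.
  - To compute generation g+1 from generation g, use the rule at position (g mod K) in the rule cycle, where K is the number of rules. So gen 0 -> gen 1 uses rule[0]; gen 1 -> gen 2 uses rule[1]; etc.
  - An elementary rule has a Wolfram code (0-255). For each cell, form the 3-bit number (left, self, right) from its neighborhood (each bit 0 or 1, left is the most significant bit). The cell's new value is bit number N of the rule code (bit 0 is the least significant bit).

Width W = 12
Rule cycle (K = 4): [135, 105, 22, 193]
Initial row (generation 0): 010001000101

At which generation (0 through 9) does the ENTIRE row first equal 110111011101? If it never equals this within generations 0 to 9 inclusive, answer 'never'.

Answer: 1

Derivation:
Gen 0: 010001000101
Gen 1 (rule 135): 110111011101
Gen 2 (rule 105): 111101110110
Gen 3 (rule 22): 000000000001
Gen 4 (rule 193): 111111111100
Gen 5 (rule 135): 011111111001
Gen 6 (rule 105): 010000001000
Gen 7 (rule 22): 111000011100
Gen 8 (rule 193): 011011001101
Gen 9 (rule 135): 100000010001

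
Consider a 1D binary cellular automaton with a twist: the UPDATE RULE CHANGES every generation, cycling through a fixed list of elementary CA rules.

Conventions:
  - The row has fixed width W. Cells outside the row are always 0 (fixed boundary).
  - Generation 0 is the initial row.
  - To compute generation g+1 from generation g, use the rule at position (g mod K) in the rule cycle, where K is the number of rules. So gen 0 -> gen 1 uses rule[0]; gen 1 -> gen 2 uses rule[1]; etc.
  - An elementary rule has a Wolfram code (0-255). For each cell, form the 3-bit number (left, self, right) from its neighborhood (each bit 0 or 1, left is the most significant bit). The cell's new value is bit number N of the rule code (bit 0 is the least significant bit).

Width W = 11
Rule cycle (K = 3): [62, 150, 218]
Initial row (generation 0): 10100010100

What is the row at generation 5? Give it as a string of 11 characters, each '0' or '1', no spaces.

Gen 0: 10100010100
Gen 1 (rule 62): 11110111110
Gen 2 (rule 150): 01100011101
Gen 3 (rule 218): 11110111100
Gen 4 (rule 62): 10001100010
Gen 5 (rule 150): 11010010111

Answer: 11010010111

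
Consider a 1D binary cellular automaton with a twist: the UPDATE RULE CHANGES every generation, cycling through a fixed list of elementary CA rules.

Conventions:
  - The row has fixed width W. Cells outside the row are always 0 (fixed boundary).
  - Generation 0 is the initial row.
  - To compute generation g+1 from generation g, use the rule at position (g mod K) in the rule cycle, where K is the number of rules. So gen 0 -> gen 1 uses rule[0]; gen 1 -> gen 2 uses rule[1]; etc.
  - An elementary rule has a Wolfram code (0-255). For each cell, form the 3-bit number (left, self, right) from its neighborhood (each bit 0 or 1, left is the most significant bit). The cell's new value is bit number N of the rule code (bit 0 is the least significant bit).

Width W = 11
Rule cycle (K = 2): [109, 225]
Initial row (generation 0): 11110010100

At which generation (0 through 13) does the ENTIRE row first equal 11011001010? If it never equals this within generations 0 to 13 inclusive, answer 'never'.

Answer: 7

Derivation:
Gen 0: 11110010100
Gen 1 (rule 109): 10010011101
Gen 2 (rule 225): 00000001110
Gen 3 (rule 109): 11111101010
Gen 4 (rule 225): 01111110100
Gen 5 (rule 109): 01000011101
Gen 6 (rule 225): 00011001110
Gen 7 (rule 109): 11011001010
Gen 8 (rule 225): 01101000100
Gen 9 (rule 109): 01111010101
Gen 10 (rule 225): 00111101010
Gen 11 (rule 109): 10100111110
Gen 12 (rule 225): 01000011110
Gen 13 (rule 109): 01011010010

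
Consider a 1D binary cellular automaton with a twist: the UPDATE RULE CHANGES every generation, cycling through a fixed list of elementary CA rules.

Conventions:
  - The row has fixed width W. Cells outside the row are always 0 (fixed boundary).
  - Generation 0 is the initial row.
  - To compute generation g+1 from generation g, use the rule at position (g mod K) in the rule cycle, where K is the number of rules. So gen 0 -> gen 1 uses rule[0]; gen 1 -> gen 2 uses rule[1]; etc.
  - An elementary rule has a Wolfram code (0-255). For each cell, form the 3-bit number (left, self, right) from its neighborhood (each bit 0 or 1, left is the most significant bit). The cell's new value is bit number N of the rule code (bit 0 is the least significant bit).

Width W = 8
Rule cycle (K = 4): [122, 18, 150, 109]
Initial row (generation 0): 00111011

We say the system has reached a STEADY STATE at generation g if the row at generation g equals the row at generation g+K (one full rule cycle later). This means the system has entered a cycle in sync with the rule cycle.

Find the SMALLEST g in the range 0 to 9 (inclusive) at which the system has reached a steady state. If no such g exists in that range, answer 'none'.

Answer: 4

Derivation:
Gen 0: 00111011
Gen 1 (rule 122): 01101111
Gen 2 (rule 18): 10000000
Gen 3 (rule 150): 11000000
Gen 4 (rule 109): 11011111
Gen 5 (rule 122): 11110001
Gen 6 (rule 18): 00001010
Gen 7 (rule 150): 00011011
Gen 8 (rule 109): 11011111
Gen 9 (rule 122): 11110001
Gen 10 (rule 18): 00001010
Gen 11 (rule 150): 00011011
Gen 12 (rule 109): 11011111
Gen 13 (rule 122): 11110001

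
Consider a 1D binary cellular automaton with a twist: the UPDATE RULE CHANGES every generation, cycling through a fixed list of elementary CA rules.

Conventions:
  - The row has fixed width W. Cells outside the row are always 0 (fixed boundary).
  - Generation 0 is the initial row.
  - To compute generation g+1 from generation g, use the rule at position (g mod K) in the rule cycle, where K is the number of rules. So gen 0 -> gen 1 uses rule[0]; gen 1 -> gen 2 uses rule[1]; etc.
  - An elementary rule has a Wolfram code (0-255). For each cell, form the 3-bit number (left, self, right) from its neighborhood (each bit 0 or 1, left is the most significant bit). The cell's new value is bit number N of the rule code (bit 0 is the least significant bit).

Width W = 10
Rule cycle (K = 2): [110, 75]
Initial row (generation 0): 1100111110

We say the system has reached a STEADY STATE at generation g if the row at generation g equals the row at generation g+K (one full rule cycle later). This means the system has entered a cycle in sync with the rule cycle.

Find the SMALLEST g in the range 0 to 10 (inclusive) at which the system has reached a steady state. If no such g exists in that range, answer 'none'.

Answer: none

Derivation:
Gen 0: 1100111110
Gen 1 (rule 110): 1101100010
Gen 2 (rule 75): 1101101100
Gen 3 (rule 110): 1111111100
Gen 4 (rule 75): 1000000101
Gen 5 (rule 110): 1000001111
Gen 6 (rule 75): 0011111001
Gen 7 (rule 110): 0110001011
Gen 8 (rule 75): 1110110011
Gen 9 (rule 110): 1011110111
Gen 10 (rule 75): 0010010101
Gen 11 (rule 110): 0110111111
Gen 12 (rule 75): 1110100001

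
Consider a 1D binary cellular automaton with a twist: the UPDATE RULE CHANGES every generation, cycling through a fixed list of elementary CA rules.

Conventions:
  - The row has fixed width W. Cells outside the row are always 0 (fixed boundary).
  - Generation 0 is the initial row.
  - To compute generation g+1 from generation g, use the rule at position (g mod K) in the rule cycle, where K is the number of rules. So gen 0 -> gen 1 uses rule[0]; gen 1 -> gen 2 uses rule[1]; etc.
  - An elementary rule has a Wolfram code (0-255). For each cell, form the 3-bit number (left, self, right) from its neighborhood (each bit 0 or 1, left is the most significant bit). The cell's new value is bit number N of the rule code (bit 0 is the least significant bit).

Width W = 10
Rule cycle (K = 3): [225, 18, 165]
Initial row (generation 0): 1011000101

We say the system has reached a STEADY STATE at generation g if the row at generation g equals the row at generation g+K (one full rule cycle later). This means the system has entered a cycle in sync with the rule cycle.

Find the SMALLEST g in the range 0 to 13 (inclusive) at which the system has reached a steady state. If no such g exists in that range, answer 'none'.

Gen 0: 1011000101
Gen 1 (rule 225): 0101010010
Gen 2 (rule 18): 1000001101
Gen 3 (rule 165): 1011100011
Gen 4 (rule 225): 0101101001
Gen 5 (rule 18): 1000000110
Gen 6 (rule 165): 1011110000
Gen 7 (rule 225): 0101110111
Gen 8 (rule 18): 1000000000
Gen 9 (rule 165): 1011111111
Gen 10 (rule 225): 0101111111
Gen 11 (rule 18): 1000000000
Gen 12 (rule 165): 1011111111
Gen 13 (rule 225): 0101111111
Gen 14 (rule 18): 1000000000
Gen 15 (rule 165): 1011111111
Gen 16 (rule 225): 0101111111

Answer: 8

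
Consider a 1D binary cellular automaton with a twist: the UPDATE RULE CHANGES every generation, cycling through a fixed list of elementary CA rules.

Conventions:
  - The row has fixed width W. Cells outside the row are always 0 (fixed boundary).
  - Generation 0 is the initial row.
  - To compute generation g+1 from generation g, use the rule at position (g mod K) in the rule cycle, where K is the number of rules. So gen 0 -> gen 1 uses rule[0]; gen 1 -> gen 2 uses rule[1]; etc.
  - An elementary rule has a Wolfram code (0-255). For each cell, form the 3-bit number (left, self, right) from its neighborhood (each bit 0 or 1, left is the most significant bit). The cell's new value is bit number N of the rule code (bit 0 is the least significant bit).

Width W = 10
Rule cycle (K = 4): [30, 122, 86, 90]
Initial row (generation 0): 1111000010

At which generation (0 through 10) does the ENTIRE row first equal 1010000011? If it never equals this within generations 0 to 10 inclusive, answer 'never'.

Answer: 7

Derivation:
Gen 0: 1111000010
Gen 1 (rule 30): 1000100111
Gen 2 (rule 122): 0101011101
Gen 3 (rule 86): 1101000101
Gen 4 (rule 90): 1100101000
Gen 5 (rule 30): 1011101100
Gen 6 (rule 122): 0110111110
Gen 7 (rule 86): 1010000011
Gen 8 (rule 90): 0001000111
Gen 9 (rule 30): 0011101100
Gen 10 (rule 122): 0110111110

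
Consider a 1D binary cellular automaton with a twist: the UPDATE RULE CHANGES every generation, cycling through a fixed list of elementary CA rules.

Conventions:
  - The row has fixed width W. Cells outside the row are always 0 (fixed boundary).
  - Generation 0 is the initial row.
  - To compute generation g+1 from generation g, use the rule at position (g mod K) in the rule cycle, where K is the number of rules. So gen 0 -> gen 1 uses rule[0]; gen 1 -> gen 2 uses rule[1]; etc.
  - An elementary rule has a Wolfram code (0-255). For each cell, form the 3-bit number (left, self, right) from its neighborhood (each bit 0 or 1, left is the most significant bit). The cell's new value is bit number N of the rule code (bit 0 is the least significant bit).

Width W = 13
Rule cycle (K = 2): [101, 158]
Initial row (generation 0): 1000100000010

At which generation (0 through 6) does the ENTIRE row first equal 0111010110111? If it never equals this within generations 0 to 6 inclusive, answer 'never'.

Answer: never

Derivation:
Gen 0: 1000100000010
Gen 1 (rule 101): 1010101111010
Gen 2 (rule 158): 1010101110011
Gen 3 (rule 101): 1111110010001
Gen 4 (rule 158): 1111101111011
Gen 5 (rule 101): 0000110001101
Gen 6 (rule 158): 0001101011001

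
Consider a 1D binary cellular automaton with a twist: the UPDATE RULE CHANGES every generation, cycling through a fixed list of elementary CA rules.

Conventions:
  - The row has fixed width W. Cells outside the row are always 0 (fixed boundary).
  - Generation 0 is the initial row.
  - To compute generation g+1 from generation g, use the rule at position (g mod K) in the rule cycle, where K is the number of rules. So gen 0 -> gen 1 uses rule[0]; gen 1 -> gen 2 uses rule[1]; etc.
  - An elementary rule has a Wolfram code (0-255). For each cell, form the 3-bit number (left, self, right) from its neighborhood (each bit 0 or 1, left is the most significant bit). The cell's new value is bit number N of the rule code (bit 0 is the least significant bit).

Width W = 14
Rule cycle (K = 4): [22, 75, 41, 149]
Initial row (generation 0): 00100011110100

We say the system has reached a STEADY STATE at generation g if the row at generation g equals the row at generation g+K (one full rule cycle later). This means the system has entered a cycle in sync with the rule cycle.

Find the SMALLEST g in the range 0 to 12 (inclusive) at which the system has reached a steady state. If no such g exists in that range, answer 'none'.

Answer: 9

Derivation:
Gen 0: 00100011110100
Gen 1 (rule 22): 01110100000110
Gen 2 (rule 75): 11010001111110
Gen 3 (rule 41): 10100101000000
Gen 4 (rule 149): 10110101111111
Gen 5 (rule 22): 10000100000000
Gen 6 (rule 75): 00111001111111
Gen 7 (rule 41): 10100001000000
Gen 8 (rule 149): 10111101111111
Gen 9 (rule 22): 10000000000000
Gen 10 (rule 75): 00111111111111
Gen 11 (rule 41): 10100000000000
Gen 12 (rule 149): 10111111111111
Gen 13 (rule 22): 10000000000000
Gen 14 (rule 75): 00111111111111
Gen 15 (rule 41): 10100000000000
Gen 16 (rule 149): 10111111111111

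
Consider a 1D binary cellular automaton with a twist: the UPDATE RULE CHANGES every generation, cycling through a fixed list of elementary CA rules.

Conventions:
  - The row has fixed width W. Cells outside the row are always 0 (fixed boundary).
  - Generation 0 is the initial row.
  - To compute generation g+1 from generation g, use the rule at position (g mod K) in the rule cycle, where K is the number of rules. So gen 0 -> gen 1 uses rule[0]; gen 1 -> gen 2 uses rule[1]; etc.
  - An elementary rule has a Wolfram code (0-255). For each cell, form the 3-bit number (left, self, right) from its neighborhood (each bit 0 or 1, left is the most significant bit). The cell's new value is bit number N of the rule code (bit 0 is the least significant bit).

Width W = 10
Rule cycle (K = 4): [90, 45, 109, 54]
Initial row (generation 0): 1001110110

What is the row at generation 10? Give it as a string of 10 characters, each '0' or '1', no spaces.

Gen 0: 1001110110
Gen 1 (rule 90): 0111010111
Gen 2 (rule 45): 0100111100
Gen 3 (rule 109): 0100100101
Gen 4 (rule 54): 1111111111
Gen 5 (rule 90): 1000000001
Gen 6 (rule 45): 1011111101
Gen 7 (rule 109): 1110000111
Gen 8 (rule 54): 0001001000
Gen 9 (rule 90): 0010110100
Gen 10 (rule 45): 1011101101

Answer: 1011101101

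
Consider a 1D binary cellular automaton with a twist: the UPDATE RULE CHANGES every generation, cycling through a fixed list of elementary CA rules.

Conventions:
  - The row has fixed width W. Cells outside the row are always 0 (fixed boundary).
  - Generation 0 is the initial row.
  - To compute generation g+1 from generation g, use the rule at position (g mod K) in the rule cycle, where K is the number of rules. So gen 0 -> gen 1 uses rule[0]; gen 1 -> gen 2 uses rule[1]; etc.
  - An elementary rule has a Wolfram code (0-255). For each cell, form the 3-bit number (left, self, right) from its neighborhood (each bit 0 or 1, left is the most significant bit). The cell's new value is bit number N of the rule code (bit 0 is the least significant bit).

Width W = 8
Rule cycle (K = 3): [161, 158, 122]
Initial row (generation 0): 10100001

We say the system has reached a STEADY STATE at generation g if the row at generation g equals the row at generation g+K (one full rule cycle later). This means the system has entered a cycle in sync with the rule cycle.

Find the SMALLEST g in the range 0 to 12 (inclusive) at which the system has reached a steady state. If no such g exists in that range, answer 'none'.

Gen 0: 10100001
Gen 1 (rule 161): 01001100
Gen 2 (rule 158): 11111010
Gen 3 (rule 122): 10001101
Gen 4 (rule 161): 00100010
Gen 5 (rule 158): 01110111
Gen 6 (rule 122): 11011101
Gen 7 (rule 161): 00101010
Gen 8 (rule 158): 01101011
Gen 9 (rule 122): 11110111
Gen 10 (rule 161): 01101010
Gen 11 (rule 158): 11001011
Gen 12 (rule 122): 11110111
Gen 13 (rule 161): 01101010
Gen 14 (rule 158): 11001011
Gen 15 (rule 122): 11110111

Answer: 9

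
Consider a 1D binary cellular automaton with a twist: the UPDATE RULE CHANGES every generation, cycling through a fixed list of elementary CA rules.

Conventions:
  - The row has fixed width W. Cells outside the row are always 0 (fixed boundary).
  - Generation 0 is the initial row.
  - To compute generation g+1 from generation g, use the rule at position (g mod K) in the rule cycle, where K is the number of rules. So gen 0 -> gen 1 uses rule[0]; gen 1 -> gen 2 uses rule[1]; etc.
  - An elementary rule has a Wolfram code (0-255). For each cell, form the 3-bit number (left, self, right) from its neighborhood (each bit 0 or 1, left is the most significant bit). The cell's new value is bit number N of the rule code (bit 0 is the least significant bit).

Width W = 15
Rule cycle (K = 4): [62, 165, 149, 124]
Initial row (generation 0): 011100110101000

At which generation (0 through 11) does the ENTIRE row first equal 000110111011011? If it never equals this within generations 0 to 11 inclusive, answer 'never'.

Gen 0: 011100110101000
Gen 1 (rule 62): 110011101111100
Gen 2 (rule 165): 000001010111001
Gen 3 (rule 149): 111101010010101
Gen 4 (rule 124): 100111111011111
Gen 5 (rule 62): 111100000110000
Gen 6 (rule 165): 011001110000111
Gen 7 (rule 149): 000100101110010
Gen 8 (rule 124): 000110111011011
Gen 9 (rule 62): 001101100110110
Gen 10 (rule 165): 100010000001000
Gen 11 (rule 149): 111011111101111

Answer: 8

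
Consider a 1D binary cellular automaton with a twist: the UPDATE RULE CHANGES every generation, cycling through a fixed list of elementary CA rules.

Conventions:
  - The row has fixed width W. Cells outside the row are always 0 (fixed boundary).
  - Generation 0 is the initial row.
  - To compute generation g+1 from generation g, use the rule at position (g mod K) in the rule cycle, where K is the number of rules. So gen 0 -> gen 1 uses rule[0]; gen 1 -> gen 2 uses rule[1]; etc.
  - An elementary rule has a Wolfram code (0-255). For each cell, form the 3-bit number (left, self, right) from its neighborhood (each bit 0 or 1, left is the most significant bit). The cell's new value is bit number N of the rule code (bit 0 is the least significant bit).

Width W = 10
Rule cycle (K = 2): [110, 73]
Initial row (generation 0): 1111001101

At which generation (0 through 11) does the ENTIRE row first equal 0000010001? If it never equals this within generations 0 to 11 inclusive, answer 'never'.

Answer: 2

Derivation:
Gen 0: 1111001101
Gen 1 (rule 110): 1001011111
Gen 2 (rule 73): 0000010001
Gen 3 (rule 110): 0000110011
Gen 4 (rule 73): 1110110011
Gen 5 (rule 110): 1011110111
Gen 6 (rule 73): 0010010101
Gen 7 (rule 110): 0110111111
Gen 8 (rule 73): 0110100001
Gen 9 (rule 110): 1111100011
Gen 10 (rule 73): 1000101011
Gen 11 (rule 110): 1001111111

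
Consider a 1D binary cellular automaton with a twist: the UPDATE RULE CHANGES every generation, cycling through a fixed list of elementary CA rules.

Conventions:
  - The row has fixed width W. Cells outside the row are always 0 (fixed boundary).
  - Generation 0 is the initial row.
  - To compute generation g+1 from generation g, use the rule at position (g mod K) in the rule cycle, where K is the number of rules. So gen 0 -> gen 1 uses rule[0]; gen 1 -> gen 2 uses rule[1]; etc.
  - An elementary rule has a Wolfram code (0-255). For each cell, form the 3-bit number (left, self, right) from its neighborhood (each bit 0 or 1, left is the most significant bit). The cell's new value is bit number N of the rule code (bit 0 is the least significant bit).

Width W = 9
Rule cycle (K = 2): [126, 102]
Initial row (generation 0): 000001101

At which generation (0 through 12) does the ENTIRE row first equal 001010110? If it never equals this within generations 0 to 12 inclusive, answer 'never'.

Gen 0: 000001101
Gen 1 (rule 126): 000011111
Gen 2 (rule 102): 000100001
Gen 3 (rule 126): 001110011
Gen 4 (rule 102): 010010101
Gen 5 (rule 126): 111111111
Gen 6 (rule 102): 000000001
Gen 7 (rule 126): 000000011
Gen 8 (rule 102): 000000101
Gen 9 (rule 126): 000001111
Gen 10 (rule 102): 000010001
Gen 11 (rule 126): 000111011
Gen 12 (rule 102): 001001101

Answer: never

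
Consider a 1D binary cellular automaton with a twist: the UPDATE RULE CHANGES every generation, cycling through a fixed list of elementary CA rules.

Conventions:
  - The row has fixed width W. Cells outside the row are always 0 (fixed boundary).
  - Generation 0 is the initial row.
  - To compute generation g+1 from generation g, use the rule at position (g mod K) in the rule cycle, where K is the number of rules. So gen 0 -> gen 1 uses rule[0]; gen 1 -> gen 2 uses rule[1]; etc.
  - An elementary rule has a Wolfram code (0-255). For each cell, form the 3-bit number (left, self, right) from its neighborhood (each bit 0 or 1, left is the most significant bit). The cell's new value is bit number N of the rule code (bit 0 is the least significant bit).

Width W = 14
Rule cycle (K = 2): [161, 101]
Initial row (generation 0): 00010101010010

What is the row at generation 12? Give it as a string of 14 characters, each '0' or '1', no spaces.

Answer: 11011111001110

Derivation:
Gen 0: 00010101010010
Gen 1 (rule 161): 11001010100000
Gen 2 (rule 101): 01001111101111
Gen 3 (rule 161): 00000111010110
Gen 4 (rule 101): 11110001111010
Gen 5 (rule 161): 01100100110100
Gen 6 (rule 101): 00100100011101
Gen 7 (rule 161): 10000001001010
Gen 8 (rule 101): 10111101001110
Gen 9 (rule 161): 01011010000100
Gen 10 (rule 101): 01101110110101
Gen 11 (rule 161): 00010101001010
Gen 12 (rule 101): 11011111001110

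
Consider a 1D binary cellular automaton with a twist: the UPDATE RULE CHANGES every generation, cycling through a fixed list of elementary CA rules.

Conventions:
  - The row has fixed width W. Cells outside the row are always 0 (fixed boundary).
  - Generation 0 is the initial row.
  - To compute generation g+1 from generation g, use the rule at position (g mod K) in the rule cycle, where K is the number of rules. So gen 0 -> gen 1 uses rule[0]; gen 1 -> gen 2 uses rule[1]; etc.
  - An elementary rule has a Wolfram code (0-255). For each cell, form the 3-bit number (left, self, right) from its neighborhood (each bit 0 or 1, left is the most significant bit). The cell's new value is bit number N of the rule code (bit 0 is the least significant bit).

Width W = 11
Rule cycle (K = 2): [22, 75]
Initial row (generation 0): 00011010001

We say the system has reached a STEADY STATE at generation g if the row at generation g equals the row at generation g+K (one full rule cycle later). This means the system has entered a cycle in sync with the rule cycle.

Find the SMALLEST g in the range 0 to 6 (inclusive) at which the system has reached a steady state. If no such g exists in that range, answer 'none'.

Gen 0: 00011010001
Gen 1 (rule 22): 00100011011
Gen 2 (rule 75): 11001111011
Gen 3 (rule 22): 00110000000
Gen 4 (rule 75): 11110111111
Gen 5 (rule 22): 00000000000
Gen 6 (rule 75): 11111111111
Gen 7 (rule 22): 00000000000
Gen 8 (rule 75): 11111111111

Answer: 5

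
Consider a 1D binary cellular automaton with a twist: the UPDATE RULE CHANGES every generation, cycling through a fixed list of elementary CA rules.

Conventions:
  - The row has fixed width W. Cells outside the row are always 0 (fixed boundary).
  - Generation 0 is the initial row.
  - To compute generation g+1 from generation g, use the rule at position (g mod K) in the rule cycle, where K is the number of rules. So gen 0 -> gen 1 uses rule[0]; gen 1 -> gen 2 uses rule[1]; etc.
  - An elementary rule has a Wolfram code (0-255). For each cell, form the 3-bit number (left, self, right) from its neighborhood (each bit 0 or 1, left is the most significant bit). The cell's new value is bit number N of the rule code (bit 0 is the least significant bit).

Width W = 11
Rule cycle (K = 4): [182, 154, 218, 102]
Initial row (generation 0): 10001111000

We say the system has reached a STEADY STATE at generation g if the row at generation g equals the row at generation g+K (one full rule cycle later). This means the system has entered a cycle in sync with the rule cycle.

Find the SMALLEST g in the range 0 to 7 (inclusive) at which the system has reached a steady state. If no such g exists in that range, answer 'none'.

Gen 0: 10001111000
Gen 1 (rule 182): 11010110100
Gen 2 (rule 154): 10000100010
Gen 3 (rule 218): 01001010101
Gen 4 (rule 102): 11011111111
Gen 5 (rule 182): 00101111110
Gen 6 (rule 154): 01001111101
Gen 7 (rule 218): 10111111100
Gen 8 (rule 102): 11000000100
Gen 9 (rule 182): 00100001110
Gen 10 (rule 154): 01010011101
Gen 11 (rule 218): 10001111100

Answer: none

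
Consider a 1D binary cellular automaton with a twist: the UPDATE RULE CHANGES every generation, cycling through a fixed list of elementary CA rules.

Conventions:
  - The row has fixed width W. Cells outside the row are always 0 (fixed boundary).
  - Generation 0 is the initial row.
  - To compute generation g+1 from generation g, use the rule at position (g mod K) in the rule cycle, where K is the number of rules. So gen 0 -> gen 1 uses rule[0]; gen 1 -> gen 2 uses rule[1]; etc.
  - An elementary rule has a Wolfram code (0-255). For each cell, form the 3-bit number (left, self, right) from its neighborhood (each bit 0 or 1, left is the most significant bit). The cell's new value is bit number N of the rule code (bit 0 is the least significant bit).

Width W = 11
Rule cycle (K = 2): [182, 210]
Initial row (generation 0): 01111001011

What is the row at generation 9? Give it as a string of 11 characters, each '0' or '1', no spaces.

Answer: 10010010100

Derivation:
Gen 0: 01111001011
Gen 1 (rule 182): 10110111100
Gen 2 (rule 210): 00010011110
Gen 3 (rule 182): 00111101101
Gen 4 (rule 210): 01011100100
Gen 5 (rule 182): 11101011110
Gen 6 (rule 210): 01100001111
Gen 7 (rule 182): 10010010110
Gen 8 (rule 210): 01101100011
Gen 9 (rule 182): 10010010100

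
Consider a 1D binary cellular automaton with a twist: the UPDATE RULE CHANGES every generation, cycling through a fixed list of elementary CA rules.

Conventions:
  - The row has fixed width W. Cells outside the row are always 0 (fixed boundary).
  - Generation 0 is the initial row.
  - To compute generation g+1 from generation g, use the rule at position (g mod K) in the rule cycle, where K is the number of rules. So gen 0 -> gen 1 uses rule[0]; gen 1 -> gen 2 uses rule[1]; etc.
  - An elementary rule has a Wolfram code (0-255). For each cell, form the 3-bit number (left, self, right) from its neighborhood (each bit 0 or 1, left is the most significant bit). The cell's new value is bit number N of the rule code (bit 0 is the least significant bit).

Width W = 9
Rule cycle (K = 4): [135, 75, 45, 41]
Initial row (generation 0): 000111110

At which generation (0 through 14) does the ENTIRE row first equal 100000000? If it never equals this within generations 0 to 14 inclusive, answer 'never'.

Gen 0: 000111110
Gen 1 (rule 135): 111011100
Gen 2 (rule 75): 101010101
Gen 3 (rule 45): 111111111
Gen 4 (rule 41): 100000000
Gen 5 (rule 135): 101111111
Gen 6 (rule 75): 001000001
Gen 7 (rule 45): 101011101
Gen 8 (rule 41): 010110010
Gen 9 (rule 135): 110000110
Gen 10 (rule 75): 110111110
Gen 11 (rule 45): 101100000
Gen 12 (rule 41): 011001111
Gen 13 (rule 135): 100010110
Gen 14 (rule 75): 001100110

Answer: 4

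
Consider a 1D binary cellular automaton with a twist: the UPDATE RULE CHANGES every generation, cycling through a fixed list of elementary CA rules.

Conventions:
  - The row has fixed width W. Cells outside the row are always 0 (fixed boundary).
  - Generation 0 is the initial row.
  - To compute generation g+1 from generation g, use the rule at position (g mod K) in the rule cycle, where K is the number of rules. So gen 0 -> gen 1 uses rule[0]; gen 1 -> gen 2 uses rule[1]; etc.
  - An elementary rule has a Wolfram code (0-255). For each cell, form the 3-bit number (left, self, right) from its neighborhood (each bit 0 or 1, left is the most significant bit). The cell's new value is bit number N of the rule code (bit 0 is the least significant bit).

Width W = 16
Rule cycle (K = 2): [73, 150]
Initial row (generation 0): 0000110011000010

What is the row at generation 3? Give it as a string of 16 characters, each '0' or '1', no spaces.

Gen 0: 0000110011000010
Gen 1 (rule 73): 1110110011011000
Gen 2 (rule 150): 0100001100000100
Gen 3 (rule 73): 0001101101110001

Answer: 0001101101110001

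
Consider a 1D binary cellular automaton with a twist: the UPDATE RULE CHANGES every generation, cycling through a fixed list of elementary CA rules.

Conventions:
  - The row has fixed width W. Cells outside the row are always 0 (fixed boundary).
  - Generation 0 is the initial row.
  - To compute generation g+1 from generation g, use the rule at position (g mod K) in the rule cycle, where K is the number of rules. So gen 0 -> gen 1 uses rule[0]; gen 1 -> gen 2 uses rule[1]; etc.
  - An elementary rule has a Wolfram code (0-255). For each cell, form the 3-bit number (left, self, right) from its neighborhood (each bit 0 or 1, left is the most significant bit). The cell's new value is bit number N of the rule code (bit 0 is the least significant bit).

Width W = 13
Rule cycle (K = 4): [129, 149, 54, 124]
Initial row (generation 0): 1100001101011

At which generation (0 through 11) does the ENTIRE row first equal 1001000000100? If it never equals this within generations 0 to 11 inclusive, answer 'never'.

Gen 0: 1100001101011
Gen 1 (rule 129): 0001100000000
Gen 2 (rule 149): 1100011111111
Gen 3 (rule 54): 0010100000000
Gen 4 (rule 124): 0011110000000
Gen 5 (rule 129): 1001100111111
Gen 6 (rule 149): 1100010011110
Gen 7 (rule 54): 0010111100001
Gen 8 (rule 124): 0011100110001
Gen 9 (rule 129): 1001000000100
Gen 10 (rule 149): 1101111110111
Gen 11 (rule 54): 0010000001000

Answer: 9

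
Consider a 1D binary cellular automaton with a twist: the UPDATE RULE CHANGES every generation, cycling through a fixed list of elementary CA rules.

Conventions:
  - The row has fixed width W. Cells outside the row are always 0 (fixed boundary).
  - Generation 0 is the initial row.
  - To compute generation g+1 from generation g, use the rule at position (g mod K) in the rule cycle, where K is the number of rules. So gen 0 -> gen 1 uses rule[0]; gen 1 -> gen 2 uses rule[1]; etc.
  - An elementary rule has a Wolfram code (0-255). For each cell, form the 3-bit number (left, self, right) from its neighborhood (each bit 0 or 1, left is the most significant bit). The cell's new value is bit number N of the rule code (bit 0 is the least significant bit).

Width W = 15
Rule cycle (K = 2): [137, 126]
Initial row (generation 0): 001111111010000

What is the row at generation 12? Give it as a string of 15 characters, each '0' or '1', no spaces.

Gen 0: 001111111010000
Gen 1 (rule 137): 101111110000111
Gen 2 (rule 126): 111000011001101
Gen 3 (rule 137): 110011010001000
Gen 4 (rule 126): 111111111011100
Gen 5 (rule 137): 111111110011001
Gen 6 (rule 126): 100000011111111
Gen 7 (rule 137): 001111011111110
Gen 8 (rule 126): 011001110000011
Gen 9 (rule 137): 010001100111010
Gen 10 (rule 126): 111011111101111
Gen 11 (rule 137): 110011111001110
Gen 12 (rule 126): 111110001111011

Answer: 111110001111011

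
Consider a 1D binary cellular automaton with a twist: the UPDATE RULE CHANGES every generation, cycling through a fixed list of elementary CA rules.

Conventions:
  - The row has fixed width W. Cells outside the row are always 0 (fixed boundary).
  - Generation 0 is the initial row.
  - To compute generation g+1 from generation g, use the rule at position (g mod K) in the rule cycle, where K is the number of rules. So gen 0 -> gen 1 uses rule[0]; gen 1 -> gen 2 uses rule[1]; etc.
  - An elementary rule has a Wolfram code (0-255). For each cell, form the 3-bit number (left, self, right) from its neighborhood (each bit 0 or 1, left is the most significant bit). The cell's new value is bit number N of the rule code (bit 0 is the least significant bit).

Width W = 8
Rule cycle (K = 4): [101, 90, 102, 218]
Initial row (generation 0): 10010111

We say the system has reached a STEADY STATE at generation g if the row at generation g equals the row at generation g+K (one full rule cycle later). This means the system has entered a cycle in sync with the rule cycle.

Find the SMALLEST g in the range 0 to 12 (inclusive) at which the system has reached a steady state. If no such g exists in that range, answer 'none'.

Answer: none

Derivation:
Gen 0: 10010111
Gen 1 (rule 101): 10011001
Gen 2 (rule 90): 01111110
Gen 3 (rule 102): 10000010
Gen 4 (rule 218): 01000101
Gen 5 (rule 101): 01010111
Gen 6 (rule 90): 10000101
Gen 7 (rule 102): 10001111
Gen 8 (rule 218): 01011111
Gen 9 (rule 101): 01100001
Gen 10 (rule 90): 11110010
Gen 11 (rule 102): 00010110
Gen 12 (rule 218): 00100111
Gen 13 (rule 101): 10100001
Gen 14 (rule 90): 00010010
Gen 15 (rule 102): 00110110
Gen 16 (rule 218): 01110111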